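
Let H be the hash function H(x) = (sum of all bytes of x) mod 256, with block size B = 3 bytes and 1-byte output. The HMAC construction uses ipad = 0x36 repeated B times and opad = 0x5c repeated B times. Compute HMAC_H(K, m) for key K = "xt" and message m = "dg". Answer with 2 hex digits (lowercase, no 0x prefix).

Key "xt" = 78 74 is 2 bytes ≤ B = 3; zero-pad to 3 bytes: K' = 78 74 00.
K' ⊕ ipad = 4e 42 36.  K' ⊕ opad = 24 28 5c.
Inner input = (K'⊕ipad) ∥ m = 4e 42 36 ∥ 64 67.
Inner hash: sum = 78+66+54+100+103 = 401; mod 256 = 145 → 91.
Outer input = (K'⊕opad) ∥ inner = 24 28 5c ∥ 91.
Outer hash (tag): sum = 36+40+92+145 = 313; mod 256 = 57 → 39.

39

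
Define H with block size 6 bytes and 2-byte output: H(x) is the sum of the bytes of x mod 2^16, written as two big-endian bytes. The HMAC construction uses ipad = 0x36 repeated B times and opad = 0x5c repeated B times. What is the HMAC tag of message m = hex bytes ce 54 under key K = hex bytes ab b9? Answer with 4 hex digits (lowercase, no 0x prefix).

Key hex bytes ab b9 is 2 bytes ≤ B = 6; zero-pad to 6 bytes: K' = ab b9 00 00 00 00.
K' ⊕ ipad = 9d 8f 36 36 36 36.  K' ⊕ opad = f7 e5 5c 5c 5c 5c.
Inner input = (K'⊕ipad) ∥ m = 9d 8f 36 36 36 36 ∥ ce 54.
Inner hash: sum = 157+143+54+54+54+54+206+84 = 806 → 03 26.
Outer input = (K'⊕opad) ∥ inner = f7 e5 5c 5c 5c 5c ∥ 03 26.
Outer hash (tag): sum = 247+229+92+92+92+92+3+38 = 885 → 03 75.

0375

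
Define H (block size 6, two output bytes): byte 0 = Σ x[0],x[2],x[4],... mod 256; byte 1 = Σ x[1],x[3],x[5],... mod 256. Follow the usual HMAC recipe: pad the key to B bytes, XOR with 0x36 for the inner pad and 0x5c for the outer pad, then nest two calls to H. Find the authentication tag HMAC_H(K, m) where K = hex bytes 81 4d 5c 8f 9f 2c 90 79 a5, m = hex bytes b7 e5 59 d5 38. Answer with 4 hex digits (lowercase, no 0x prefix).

e072

Key hex bytes 81 4d 5c 8f 9f 2c 90 79 a5 is 9 bytes > B = 6, so hash it first: H(key) = b1 81, then zero-pad to 6 bytes: K' = b1 81 00 00 00 00.
K' ⊕ ipad = 87 b7 36 36 36 36.  K' ⊕ opad = ed dd 5c 5c 5c 5c.
Inner input = (K'⊕ipad) ∥ m = 87 b7 36 36 36 36 ∥ b7 e5 59 d5 38.
Inner hash: even-index sum = 571 mod 256 = 59; odd-index sum = 733 mod 256 = 221 → 3b dd.
Outer input = (K'⊕opad) ∥ inner = ed dd 5c 5c 5c 5c ∥ 3b dd.
Outer hash (tag): even-index sum = 480 mod 256 = 224; odd-index sum = 626 mod 256 = 114 → e0 72.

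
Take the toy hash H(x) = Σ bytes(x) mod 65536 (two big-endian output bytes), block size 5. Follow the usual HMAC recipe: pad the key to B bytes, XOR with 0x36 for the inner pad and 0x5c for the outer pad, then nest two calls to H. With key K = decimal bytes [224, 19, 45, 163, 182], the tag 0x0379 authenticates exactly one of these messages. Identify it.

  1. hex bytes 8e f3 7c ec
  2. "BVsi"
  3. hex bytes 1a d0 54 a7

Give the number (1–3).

Key decimal bytes [224, 19, 45, 163, 182] = e0 13 2d a3 b6 is exactly B = 5 bytes: K' = e0 13 2d a3 b6.
K' ⊕ ipad = d6 25 1b 95 80; K' ⊕ opad = bc 4f 71 ff ea.
m1: inner = H(d6 25 1b 95 80 8e f3 7c ec) = 05 14; tag = H(bc 4f 71 ff ea 05 14) = 037e
m2: inner = H(d6 25 1b 95 80 42 56 73 69) = 03 9f; tag = H(bc 4f 71 ff ea 03 9f) = 0407
m3: inner = H(d6 25 1b 95 80 1a d0 54 a7) = 04 10; tag = H(bc 4f 71 ff ea 04 10) = 0379 ← matches

3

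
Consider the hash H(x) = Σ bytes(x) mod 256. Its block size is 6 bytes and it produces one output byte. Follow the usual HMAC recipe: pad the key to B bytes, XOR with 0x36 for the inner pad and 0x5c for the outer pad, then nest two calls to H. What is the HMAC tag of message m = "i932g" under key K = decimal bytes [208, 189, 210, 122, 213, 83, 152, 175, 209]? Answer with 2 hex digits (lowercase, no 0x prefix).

bc

Key decimal bytes [208, 189, 210, 122, 213, 83, 152, 175, 209] = d0 bd d2 7a d5 53 98 af d1 is 9 bytes > B = 6, so hash it first: H(key) = 19, then zero-pad to 6 bytes: K' = 19 00 00 00 00 00.
K' ⊕ ipad = 2f 36 36 36 36 36.  K' ⊕ opad = 45 5c 5c 5c 5c 5c.
Inner input = (K'⊕ipad) ∥ m = 2f 36 36 36 36 36 ∥ 69 39 33 32 67.
Inner hash: sum = 47+54+54+54+54+54+105+57+51+50+103 = 683; mod 256 = 171 → ab.
Outer input = (K'⊕opad) ∥ inner = 45 5c 5c 5c 5c 5c ∥ ab.
Outer hash (tag): sum = 69+92+92+92+92+92+171 = 700; mod 256 = 188 → bc.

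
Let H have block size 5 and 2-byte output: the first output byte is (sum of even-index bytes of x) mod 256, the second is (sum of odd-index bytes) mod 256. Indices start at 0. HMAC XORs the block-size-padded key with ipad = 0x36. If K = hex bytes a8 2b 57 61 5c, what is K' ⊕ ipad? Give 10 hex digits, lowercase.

9e1d61576a

Key hex bytes a8 2b 57 61 5c is exactly B = 5 bytes: K' = a8 2b 57 61 5c.
XOR each byte with 0x36: a8⊕36=9e, 2b⊕36=1d, 57⊕36=61, 61⊕36=57, 5c⊕36=6a.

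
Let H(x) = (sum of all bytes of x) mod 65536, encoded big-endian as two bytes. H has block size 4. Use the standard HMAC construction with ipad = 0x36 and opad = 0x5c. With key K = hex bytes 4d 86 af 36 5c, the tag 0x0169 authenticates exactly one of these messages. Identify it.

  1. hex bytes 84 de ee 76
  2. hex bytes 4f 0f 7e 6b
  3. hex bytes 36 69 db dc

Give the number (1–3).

2

Key hex bytes 4d 86 af 36 5c is 5 bytes > B = 4, so hash it first: H(key) = 02 14, then zero-pad to 4 bytes: K' = 02 14 00 00.
K' ⊕ ipad = 34 22 36 36; K' ⊕ opad = 5e 48 5c 5c.
m1: inner = H(34 22 36 36 84 de ee 76) = 03 88; tag = H(5e 48 5c 5c 03 88) = 01e9
m2: inner = H(34 22 36 36 4f 0f 7e 6b) = 02 09; tag = H(5e 48 5c 5c 02 09) = 0169 ← matches
m3: inner = H(34 22 36 36 36 69 db dc) = 03 18; tag = H(5e 48 5c 5c 03 18) = 0179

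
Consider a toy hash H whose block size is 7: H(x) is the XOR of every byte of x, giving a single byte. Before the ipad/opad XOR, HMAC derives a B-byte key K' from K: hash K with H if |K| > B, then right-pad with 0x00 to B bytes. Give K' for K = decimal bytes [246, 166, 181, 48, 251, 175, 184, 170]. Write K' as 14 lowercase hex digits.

93000000000000

|K| = 8 > B = 7, so first hash the key.
H(K): XOR f6⊕a6⊕b5⊕30⊕fb⊕af⊕b8⊕aa = 93.
Zero-pad H(K) = 93 to 7 bytes: K' = 93 00 00 00 00 00 00.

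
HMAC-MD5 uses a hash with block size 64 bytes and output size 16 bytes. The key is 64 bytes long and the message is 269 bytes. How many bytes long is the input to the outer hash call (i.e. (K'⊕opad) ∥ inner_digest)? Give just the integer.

80

Key is 64 ≤ 64 bytes, zero-padded: |K'| = 64.
Outer input = (K'⊕opad) ∥ H(inner) → 64 + 16 = 80 bytes.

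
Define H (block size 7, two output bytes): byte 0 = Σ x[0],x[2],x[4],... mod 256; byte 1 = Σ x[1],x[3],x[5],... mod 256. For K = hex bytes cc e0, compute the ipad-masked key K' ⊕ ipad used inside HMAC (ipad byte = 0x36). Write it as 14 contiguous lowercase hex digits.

fad63636363636

Key hex bytes cc e0 is 2 bytes ≤ B = 7; zero-pad to 7 bytes: K' = cc e0 00 00 00 00 00.
XOR each byte with 0x36: cc⊕36=fa, e0⊕36=d6, 00⊕36=36, 00⊕36=36, 00⊕36=36, 00⊕36=36, 00⊕36=36.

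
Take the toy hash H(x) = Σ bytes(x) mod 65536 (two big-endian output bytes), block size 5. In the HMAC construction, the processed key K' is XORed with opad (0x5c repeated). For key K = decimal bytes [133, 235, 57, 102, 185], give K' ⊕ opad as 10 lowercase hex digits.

Key decimal bytes [133, 235, 57, 102, 185] = 85 eb 39 66 b9 is exactly B = 5 bytes: K' = 85 eb 39 66 b9.
XOR each byte with 0x5c: 85⊕5c=d9, eb⊕5c=b7, 39⊕5c=65, 66⊕5c=3a, b9⊕5c=e5.

d9b7653ae5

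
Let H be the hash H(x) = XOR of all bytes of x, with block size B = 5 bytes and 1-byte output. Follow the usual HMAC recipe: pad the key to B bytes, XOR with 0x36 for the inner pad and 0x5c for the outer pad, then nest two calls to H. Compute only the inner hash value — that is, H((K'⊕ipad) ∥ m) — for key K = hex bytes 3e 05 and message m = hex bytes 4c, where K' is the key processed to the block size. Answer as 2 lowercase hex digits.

Key hex bytes 3e 05 is 2 bytes ≤ B = 5; zero-pad to 5 bytes: K' = 3e 05 00 00 00.
K' ⊕ ipad = 08 33 36 36 36.
Inner input = 08 33 36 36 36 ∥ 4c.
Inner hash: XOR 08⊕33⊕36⊕36⊕36⊕4c = 41.

41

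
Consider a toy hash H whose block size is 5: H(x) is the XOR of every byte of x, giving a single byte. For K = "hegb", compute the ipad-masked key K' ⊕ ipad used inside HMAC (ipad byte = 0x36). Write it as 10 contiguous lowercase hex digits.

5e53515436

Key "hegb" = 68 65 67 62 is 4 bytes ≤ B = 5; zero-pad to 5 bytes: K' = 68 65 67 62 00.
XOR each byte with 0x36: 68⊕36=5e, 65⊕36=53, 67⊕36=51, 62⊕36=54, 00⊕36=36.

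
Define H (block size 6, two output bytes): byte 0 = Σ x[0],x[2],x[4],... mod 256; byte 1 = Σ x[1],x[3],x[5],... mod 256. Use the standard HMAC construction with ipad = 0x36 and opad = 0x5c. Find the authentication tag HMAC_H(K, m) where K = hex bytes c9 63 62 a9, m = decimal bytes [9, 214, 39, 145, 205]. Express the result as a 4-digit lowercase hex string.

b521

Key hex bytes c9 63 62 a9 is 4 bytes ≤ B = 6; zero-pad to 6 bytes: K' = c9 63 62 a9 00 00.
K' ⊕ ipad = ff 55 54 9f 36 36.  K' ⊕ opad = 95 3f 3e f5 5c 5c.
Inner input = (K'⊕ipad) ∥ m = ff 55 54 9f 36 36 ∥ 09 d6 27 91 cd.
Inner hash: even-index sum = 646 mod 256 = 134; odd-index sum = 657 mod 256 = 145 → 86 91.
Outer input = (K'⊕opad) ∥ inner = 95 3f 3e f5 5c 5c ∥ 86 91.
Outer hash (tag): even-index sum = 437 mod 256 = 181; odd-index sum = 545 mod 256 = 33 → b5 21.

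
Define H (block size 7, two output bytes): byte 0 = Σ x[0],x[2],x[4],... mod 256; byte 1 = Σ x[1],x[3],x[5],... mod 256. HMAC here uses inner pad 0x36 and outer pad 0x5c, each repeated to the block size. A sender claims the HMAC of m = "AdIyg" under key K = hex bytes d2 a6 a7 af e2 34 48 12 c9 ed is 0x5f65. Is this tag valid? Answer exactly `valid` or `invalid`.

Key hex bytes d2 a6 a7 af e2 34 48 12 c9 ed is 10 bytes > B = 7, so hash it first: H(key) = 6c 88, then zero-pad to 7 bytes: K' = 6c 88 00 00 00 00 00.
K' ⊕ ipad = 5a be 36 36 36 36 36; K' ⊕ opad = 30 d4 5c 5c 5c 5c 5c.
Inner hash: even-index sum = 473 mod 256 = 217; odd-index sum = 539 mod 256 = 27 → d9 1b.
Outer hash (recomputed tag): even-index sum = 351 mod 256 = 95; odd-index sum = 613 mod 256 = 101 → 5f 65.
Recomputed tag = 5f65; claimed = 5f65 → match.

valid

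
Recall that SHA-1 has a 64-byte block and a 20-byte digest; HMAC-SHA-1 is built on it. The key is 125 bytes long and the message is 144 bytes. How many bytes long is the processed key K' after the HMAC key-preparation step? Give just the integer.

64

Key is 125 > 64 bytes, so it is hashed to 20 bytes then zero-padded to 64: |K'| = 64.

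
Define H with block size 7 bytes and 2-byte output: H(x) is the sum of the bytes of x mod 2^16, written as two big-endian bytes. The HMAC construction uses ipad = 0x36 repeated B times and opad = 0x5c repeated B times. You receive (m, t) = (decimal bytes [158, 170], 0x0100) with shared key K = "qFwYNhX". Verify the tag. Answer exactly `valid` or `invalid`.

Key "qFwYNhX" = 71 46 77 59 4e 68 58 is exactly B = 7 bytes: K' = 71 46 77 59 4e 68 58.
K' ⊕ ipad = 47 70 41 6f 78 5e 6e; K' ⊕ opad = 2d 1a 2b 05 12 34 04.
Inner hash: sum = 71+112+65+111+120+94+110+158+170 = 1011 → 03 f3.
Outer hash (recomputed tag): sum = 45+26+43+5+18+52+4+3+243 = 439 → 01 b7.
Recomputed tag = 01b7; claimed = 0100 → mismatch.

invalid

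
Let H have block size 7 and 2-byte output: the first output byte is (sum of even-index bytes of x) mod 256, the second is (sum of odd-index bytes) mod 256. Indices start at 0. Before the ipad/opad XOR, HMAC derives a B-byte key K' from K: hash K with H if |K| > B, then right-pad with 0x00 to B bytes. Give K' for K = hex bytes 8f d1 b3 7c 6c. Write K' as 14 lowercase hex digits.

Key hex bytes 8f d1 b3 7c 6c is 5 bytes ≤ B = 7; zero-pad to 7 bytes: K' = 8f d1 b3 7c 6c 00 00.

8fd1b37c6c0000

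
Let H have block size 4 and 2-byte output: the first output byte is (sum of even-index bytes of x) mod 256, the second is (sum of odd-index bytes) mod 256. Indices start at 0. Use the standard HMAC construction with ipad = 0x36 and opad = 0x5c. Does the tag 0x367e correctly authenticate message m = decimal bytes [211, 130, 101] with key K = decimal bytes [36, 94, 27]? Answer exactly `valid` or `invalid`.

valid

Key decimal bytes [36, 94, 27] = 24 5e 1b is 3 bytes ≤ B = 4; zero-pad to 4 bytes: K' = 24 5e 1b 00.
K' ⊕ ipad = 12 68 2d 36; K' ⊕ opad = 78 02 47 5c.
Inner hash: even-index sum = 375 mod 256 = 119; odd-index sum = 288 mod 256 = 32 → 77 20.
Outer hash (recomputed tag): even-index sum = 310 mod 256 = 54; odd-index sum = 126 mod 256 = 126 → 36 7e.
Recomputed tag = 367e; claimed = 367e → match.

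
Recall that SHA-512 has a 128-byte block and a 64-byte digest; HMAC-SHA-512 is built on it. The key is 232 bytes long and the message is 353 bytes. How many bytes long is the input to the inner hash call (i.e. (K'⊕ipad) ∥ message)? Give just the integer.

Key is 232 > 128 bytes, so it is hashed to 64 bytes then zero-padded to 128: |K'| = 128.
Inner input = (K'⊕ipad) ∥ m → 128 + 353 = 481 bytes.

481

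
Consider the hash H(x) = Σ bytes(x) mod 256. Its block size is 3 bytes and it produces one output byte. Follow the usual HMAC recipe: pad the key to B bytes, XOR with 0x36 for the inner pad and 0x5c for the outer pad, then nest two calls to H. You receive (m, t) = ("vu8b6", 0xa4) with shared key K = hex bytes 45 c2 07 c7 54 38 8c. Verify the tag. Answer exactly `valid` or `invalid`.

invalid

Key hex bytes 45 c2 07 c7 54 38 8c is 7 bytes > B = 3, so hash it first: H(key) = ed, then zero-pad to 3 bytes: K' = ed 00 00.
K' ⊕ ipad = db 36 36; K' ⊕ opad = b1 5c 5c.
Inner hash: sum = 219+54+54+118+117+56+98+54 = 770; mod 256 = 2 → 02.
Outer hash (recomputed tag): sum = 177+92+92+2 = 363; mod 256 = 107 → 6b.
Recomputed tag = 6b; claimed = a4 → mismatch.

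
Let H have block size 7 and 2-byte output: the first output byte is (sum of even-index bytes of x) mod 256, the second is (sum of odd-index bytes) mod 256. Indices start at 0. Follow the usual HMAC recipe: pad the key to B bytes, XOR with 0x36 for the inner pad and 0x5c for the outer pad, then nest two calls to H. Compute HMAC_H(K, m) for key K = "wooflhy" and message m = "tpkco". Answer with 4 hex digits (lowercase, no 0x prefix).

Key "wooflhy" = 77 6f 6f 66 6c 68 79 is exactly B = 7 bytes: K' = 77 6f 6f 66 6c 68 79.
K' ⊕ ipad = 41 59 59 50 5a 5e 4f.  K' ⊕ opad = 2b 33 33 3a 30 34 25.
Inner input = (K'⊕ipad) ∥ m = 41 59 59 50 5a 5e 4f ∥ 74 70 6b 63 6f.
Inner hash: even-index sum = 534 mod 256 = 22; odd-index sum = 597 mod 256 = 85 → 16 55.
Outer input = (K'⊕opad) ∥ inner = 2b 33 33 3a 30 34 25 ∥ 16 55.
Outer hash (tag): even-index sum = 264 mod 256 = 8; odd-index sum = 183 mod 256 = 183 → 08 b7.

08b7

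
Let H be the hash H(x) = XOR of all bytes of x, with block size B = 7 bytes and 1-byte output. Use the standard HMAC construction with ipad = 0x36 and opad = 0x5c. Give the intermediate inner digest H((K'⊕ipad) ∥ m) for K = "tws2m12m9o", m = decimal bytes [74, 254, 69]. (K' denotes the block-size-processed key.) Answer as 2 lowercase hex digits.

Key "tws2m12m9o" = 74 77 73 32 6d 31 32 6d 39 6f is 10 bytes > B = 7, so hash it first: H(key) = 17, then zero-pad to 7 bytes: K' = 17 00 00 00 00 00 00.
K' ⊕ ipad = 21 36 36 36 36 36 36.
Inner input = 21 36 36 36 36 36 36 ∥ 4a fe 45.
Inner hash: XOR 21⊕36⊕36⊕36⊕36⊕36⊕36⊕4a⊕fe⊕45 = d0.

d0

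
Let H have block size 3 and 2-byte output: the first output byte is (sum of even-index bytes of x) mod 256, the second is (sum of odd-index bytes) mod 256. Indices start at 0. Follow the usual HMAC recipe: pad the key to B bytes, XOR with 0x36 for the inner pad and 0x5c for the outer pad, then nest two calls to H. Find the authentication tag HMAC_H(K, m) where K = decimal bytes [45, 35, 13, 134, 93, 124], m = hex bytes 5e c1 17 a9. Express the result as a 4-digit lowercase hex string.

afba

Key decimal bytes [45, 35, 13, 134, 93, 124] = 2d 23 0d 86 5d 7c is 6 bytes > B = 3, so hash it first: H(key) = 97 25, then zero-pad to 3 bytes: K' = 97 25 00.
K' ⊕ ipad = a1 13 36.  K' ⊕ opad = cb 79 5c.
Inner input = (K'⊕ipad) ∥ m = a1 13 36 ∥ 5e c1 17 a9.
Inner hash: even-index sum = 577 mod 256 = 65; odd-index sum = 136 mod 256 = 136 → 41 88.
Outer input = (K'⊕opad) ∥ inner = cb 79 5c ∥ 41 88.
Outer hash (tag): even-index sum = 431 mod 256 = 175; odd-index sum = 186 mod 256 = 186 → af ba.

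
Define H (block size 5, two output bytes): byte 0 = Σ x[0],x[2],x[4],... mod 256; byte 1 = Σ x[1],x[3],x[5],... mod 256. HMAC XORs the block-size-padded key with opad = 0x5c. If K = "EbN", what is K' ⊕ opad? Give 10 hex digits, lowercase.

193e125c5c

Key "EbN" = 45 62 4e is 3 bytes ≤ B = 5; zero-pad to 5 bytes: K' = 45 62 4e 00 00.
XOR each byte with 0x5c: 45⊕5c=19, 62⊕5c=3e, 4e⊕5c=12, 00⊕5c=5c, 00⊕5c=5c.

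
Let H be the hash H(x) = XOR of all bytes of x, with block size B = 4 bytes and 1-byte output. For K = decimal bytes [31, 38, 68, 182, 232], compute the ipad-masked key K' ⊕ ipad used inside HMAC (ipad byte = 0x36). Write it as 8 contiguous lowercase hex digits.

15363636

Key decimal bytes [31, 38, 68, 182, 232] = 1f 26 44 b6 e8 is 5 bytes > B = 4, so hash it first: H(key) = 23, then zero-pad to 4 bytes: K' = 23 00 00 00.
XOR each byte with 0x36: 23⊕36=15, 00⊕36=36, 00⊕36=36, 00⊕36=36.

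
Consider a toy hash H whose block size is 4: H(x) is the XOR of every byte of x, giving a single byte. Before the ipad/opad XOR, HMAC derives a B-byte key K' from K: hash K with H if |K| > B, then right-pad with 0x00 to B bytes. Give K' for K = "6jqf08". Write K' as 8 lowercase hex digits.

43000000

|K| = 6 > B = 4, so first hash the key.
H(K): XOR 36⊕6a⊕71⊕66⊕30⊕38 = 43.
Zero-pad H(K) = 43 to 4 bytes: K' = 43 00 00 00.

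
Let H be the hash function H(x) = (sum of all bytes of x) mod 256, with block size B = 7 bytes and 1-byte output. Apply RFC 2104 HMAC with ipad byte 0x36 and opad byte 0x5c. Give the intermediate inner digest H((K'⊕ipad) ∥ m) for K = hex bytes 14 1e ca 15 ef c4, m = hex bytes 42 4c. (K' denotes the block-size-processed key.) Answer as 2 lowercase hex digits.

f8

Key hex bytes 14 1e ca 15 ef c4 is 6 bytes ≤ B = 7; zero-pad to 7 bytes: K' = 14 1e ca 15 ef c4 00.
K' ⊕ ipad = 22 28 fc 23 d9 f2 36.
Inner input = 22 28 fc 23 d9 f2 36 ∥ 42 4c.
Inner hash: sum = 34+40+252+35+217+242+54+66+76 = 1016; mod 256 = 248 → f8.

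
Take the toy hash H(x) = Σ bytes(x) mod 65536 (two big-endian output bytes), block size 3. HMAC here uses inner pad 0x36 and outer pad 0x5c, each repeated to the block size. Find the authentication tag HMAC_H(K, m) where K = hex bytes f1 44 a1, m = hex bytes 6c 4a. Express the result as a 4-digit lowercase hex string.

024a

Key hex bytes f1 44 a1 is exactly B = 3 bytes: K' = f1 44 a1.
K' ⊕ ipad = c7 72 97.  K' ⊕ opad = ad 18 fd.
Inner input = (K'⊕ipad) ∥ m = c7 72 97 ∥ 6c 4a.
Inner hash: sum = 199+114+151+108+74 = 646 → 02 86.
Outer input = (K'⊕opad) ∥ inner = ad 18 fd ∥ 02 86.
Outer hash (tag): sum = 173+24+253+2+134 = 586 → 02 4a.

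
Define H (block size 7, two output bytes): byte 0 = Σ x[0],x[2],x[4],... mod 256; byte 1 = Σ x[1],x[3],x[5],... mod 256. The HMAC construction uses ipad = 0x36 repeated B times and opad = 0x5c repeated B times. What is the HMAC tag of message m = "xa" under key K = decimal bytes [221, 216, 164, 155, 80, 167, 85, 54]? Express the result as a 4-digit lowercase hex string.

Key decimal bytes [221, 216, 164, 155, 80, 167, 85, 54] = dd d8 a4 9b 50 a7 55 36 is 8 bytes > B = 7, so hash it first: H(key) = 26 50, then zero-pad to 7 bytes: K' = 26 50 00 00 00 00 00.
K' ⊕ ipad = 10 66 36 36 36 36 36.  K' ⊕ opad = 7a 0c 5c 5c 5c 5c 5c.
Inner input = (K'⊕ipad) ∥ m = 10 66 36 36 36 36 36 ∥ 78 61.
Inner hash: even-index sum = 275 mod 256 = 19; odd-index sum = 330 mod 256 = 74 → 13 4a.
Outer input = (K'⊕opad) ∥ inner = 7a 0c 5c 5c 5c 5c 5c ∥ 13 4a.
Outer hash (tag): even-index sum = 472 mod 256 = 216; odd-index sum = 215 mod 256 = 215 → d8 d7.

d8d7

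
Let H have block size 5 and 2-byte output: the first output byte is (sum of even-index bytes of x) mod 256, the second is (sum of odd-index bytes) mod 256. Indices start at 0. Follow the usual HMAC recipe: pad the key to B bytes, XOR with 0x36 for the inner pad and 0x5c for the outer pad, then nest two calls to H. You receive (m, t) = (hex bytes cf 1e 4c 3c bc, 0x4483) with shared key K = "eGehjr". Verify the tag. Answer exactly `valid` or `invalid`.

Key "eGehjr" = 65 47 65 68 6a 72 is 6 bytes > B = 5, so hash it first: H(key) = 34 21, then zero-pad to 5 bytes: K' = 34 21 00 00 00.
K' ⊕ ipad = 02 17 36 36 36; K' ⊕ opad = 68 7d 5c 5c 5c.
Inner hash: even-index sum = 200 mod 256 = 200; odd-index sum = 548 mod 256 = 36 → c8 24.
Outer hash (recomputed tag): even-index sum = 324 mod 256 = 68; odd-index sum = 417 mod 256 = 161 → 44 a1.
Recomputed tag = 44a1; claimed = 4483 → mismatch.

invalid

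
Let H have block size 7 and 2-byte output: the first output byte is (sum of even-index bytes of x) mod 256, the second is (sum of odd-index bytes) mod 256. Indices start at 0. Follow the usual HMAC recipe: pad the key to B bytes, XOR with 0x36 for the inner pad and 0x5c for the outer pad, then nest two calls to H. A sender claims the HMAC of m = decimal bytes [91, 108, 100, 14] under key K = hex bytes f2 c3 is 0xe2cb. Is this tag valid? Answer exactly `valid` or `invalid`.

Key hex bytes f2 c3 is 2 bytes ≤ B = 7; zero-pad to 7 bytes: K' = f2 c3 00 00 00 00 00.
K' ⊕ ipad = c4 f5 36 36 36 36 36; K' ⊕ opad = ae 9f 5c 5c 5c 5c 5c.
Inner hash: even-index sum = 480 mod 256 = 224; odd-index sum = 544 mod 256 = 32 → e0 20.
Outer hash (recomputed tag): even-index sum = 482 mod 256 = 226; odd-index sum = 567 mod 256 = 55 → e2 37.
Recomputed tag = e237; claimed = e2cb → mismatch.

invalid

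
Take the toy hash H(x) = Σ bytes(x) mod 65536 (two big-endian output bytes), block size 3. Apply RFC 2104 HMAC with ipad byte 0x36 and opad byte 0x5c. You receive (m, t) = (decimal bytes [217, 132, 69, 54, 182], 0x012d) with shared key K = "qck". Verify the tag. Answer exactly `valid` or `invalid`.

Key "qck" = 71 63 6b is exactly B = 3 bytes: K' = 71 63 6b.
K' ⊕ ipad = 47 55 5d; K' ⊕ opad = 2d 3f 37.
Inner hash: sum = 71+85+93+217+132+69+54+182 = 903 → 03 87.
Outer hash (recomputed tag): sum = 45+63+55+3+135 = 301 → 01 2d.
Recomputed tag = 012d; claimed = 012d → match.

valid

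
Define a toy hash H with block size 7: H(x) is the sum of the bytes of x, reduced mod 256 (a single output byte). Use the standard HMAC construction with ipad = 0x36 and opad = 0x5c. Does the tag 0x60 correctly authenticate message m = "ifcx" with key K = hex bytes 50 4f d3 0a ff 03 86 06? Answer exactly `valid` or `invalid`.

invalid

Key hex bytes 50 4f d3 0a ff 03 86 06 is 8 bytes > B = 7, so hash it first: H(key) = 0a, then zero-pad to 7 bytes: K' = 0a 00 00 00 00 00 00.
K' ⊕ ipad = 3c 36 36 36 36 36 36; K' ⊕ opad = 56 5c 5c 5c 5c 5c 5c.
Inner hash: sum = 60+54+54+54+54+54+54+105+102+99+120 = 810; mod 256 = 42 → 2a.
Outer hash (recomputed tag): sum = 86+92+92+92+92+92+92+42 = 680; mod 256 = 168 → a8.
Recomputed tag = a8; claimed = 60 → mismatch.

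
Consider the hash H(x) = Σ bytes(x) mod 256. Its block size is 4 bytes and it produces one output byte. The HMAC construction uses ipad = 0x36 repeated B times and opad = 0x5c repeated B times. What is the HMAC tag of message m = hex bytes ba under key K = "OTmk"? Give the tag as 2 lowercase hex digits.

Key "OTmk" = 4f 54 6d 6b is exactly B = 4 bytes: K' = 4f 54 6d 6b.
K' ⊕ ipad = 79 62 5b 5d.  K' ⊕ opad = 13 08 31 37.
Inner input = (K'⊕ipad) ∥ m = 79 62 5b 5d ∥ ba.
Inner hash: sum = 121+98+91+93+186 = 589; mod 256 = 77 → 4d.
Outer input = (K'⊕opad) ∥ inner = 13 08 31 37 ∥ 4d.
Outer hash (tag): sum = 19+8+49+55+77 = 208 → d0.

d0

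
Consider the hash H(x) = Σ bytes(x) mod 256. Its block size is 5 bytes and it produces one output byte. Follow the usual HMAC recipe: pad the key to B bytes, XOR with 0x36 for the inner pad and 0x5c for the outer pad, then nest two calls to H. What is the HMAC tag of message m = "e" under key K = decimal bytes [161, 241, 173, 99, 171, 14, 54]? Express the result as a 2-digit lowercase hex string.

Key decimal bytes [161, 241, 173, 99, 171, 14, 54] = a1 f1 ad 63 ab 0e 36 is 7 bytes > B = 5, so hash it first: H(key) = 91, then zero-pad to 5 bytes: K' = 91 00 00 00 00.
K' ⊕ ipad = a7 36 36 36 36.  K' ⊕ opad = cd 5c 5c 5c 5c.
Inner input = (K'⊕ipad) ∥ m = a7 36 36 36 36 ∥ 65.
Inner hash: sum = 167+54+54+54+54+101 = 484; mod 256 = 228 → e4.
Outer input = (K'⊕opad) ∥ inner = cd 5c 5c 5c 5c ∥ e4.
Outer hash (tag): sum = 205+92+92+92+92+228 = 801; mod 256 = 33 → 21.

21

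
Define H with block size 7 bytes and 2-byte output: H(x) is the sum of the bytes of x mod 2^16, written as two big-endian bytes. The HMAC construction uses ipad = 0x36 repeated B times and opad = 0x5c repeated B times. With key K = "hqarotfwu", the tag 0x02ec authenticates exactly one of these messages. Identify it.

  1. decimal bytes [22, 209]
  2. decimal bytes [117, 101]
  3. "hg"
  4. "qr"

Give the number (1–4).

1

Key "hqarotfwu" = 68 71 61 72 6f 74 66 77 75 is 9 bytes > B = 7, so hash it first: H(key) = 03 e1, then zero-pad to 7 bytes: K' = 03 e1 00 00 00 00 00.
K' ⊕ ipad = 35 d7 36 36 36 36 36; K' ⊕ opad = 5f bd 5c 5c 5c 5c 5c.
m1: inner = H(35 d7 36 36 36 36 36 16 d1) = 03 01; tag = H(5f bd 5c 5c 5c 5c 5c 03 01) = 02ec ← matches
m2: inner = H(35 d7 36 36 36 36 36 75 65) = 02 f4; tag = H(5f bd 5c 5c 5c 5c 5c 02 f4) = 03de
m3: inner = H(35 d7 36 36 36 36 36 68 67) = 02 e9; tag = H(5f bd 5c 5c 5c 5c 5c 02 e9) = 03d3
m4: inner = H(35 d7 36 36 36 36 36 71 72) = 02 fd; tag = H(5f bd 5c 5c 5c 5c 5c 02 fd) = 03e7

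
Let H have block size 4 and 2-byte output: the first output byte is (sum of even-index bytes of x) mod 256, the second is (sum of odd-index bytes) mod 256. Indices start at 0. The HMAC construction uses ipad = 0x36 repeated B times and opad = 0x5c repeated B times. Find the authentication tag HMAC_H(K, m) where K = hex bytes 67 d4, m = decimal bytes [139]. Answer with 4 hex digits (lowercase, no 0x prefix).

a9fc

Key hex bytes 67 d4 is 2 bytes ≤ B = 4; zero-pad to 4 bytes: K' = 67 d4 00 00.
K' ⊕ ipad = 51 e2 36 36.  K' ⊕ opad = 3b 88 5c 5c.
Inner input = (K'⊕ipad) ∥ m = 51 e2 36 36 ∥ 8b.
Inner hash: even-index sum = 274 mod 256 = 18; odd-index sum = 280 mod 256 = 24 → 12 18.
Outer input = (K'⊕opad) ∥ inner = 3b 88 5c 5c ∥ 12 18.
Outer hash (tag): even-index sum = 169 mod 256 = 169; odd-index sum = 252 mod 256 = 252 → a9 fc.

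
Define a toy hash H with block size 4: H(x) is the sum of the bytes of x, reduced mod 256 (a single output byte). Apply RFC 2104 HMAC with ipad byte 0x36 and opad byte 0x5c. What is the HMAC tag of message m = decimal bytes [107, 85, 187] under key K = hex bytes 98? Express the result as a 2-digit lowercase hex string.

a3

Key hex bytes 98 is 1 byte ≤ B = 4; zero-pad to 4 bytes: K' = 98 00 00 00.
K' ⊕ ipad = ae 36 36 36.  K' ⊕ opad = c4 5c 5c 5c.
Inner input = (K'⊕ipad) ∥ m = ae 36 36 36 ∥ 6b 55 bb.
Inner hash: sum = 174+54+54+54+107+85+187 = 715; mod 256 = 203 → cb.
Outer input = (K'⊕opad) ∥ inner = c4 5c 5c 5c ∥ cb.
Outer hash (tag): sum = 196+92+92+92+203 = 675; mod 256 = 163 → a3.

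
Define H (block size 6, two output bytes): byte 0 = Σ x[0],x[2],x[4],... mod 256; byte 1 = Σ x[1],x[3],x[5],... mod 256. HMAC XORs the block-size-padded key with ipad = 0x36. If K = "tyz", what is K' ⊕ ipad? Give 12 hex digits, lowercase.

Key "tyz" = 74 79 7a is 3 bytes ≤ B = 6; zero-pad to 6 bytes: K' = 74 79 7a 00 00 00.
XOR each byte with 0x36: 74⊕36=42, 79⊕36=4f, 7a⊕36=4c, 00⊕36=36, 00⊕36=36, 00⊕36=36.

424f4c363636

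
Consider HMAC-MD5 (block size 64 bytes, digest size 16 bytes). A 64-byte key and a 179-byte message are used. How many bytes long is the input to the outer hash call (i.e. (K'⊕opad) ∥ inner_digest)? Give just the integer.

80

Key is 64 ≤ 64 bytes, zero-padded: |K'| = 64.
Outer input = (K'⊕opad) ∥ H(inner) → 64 + 16 = 80 bytes.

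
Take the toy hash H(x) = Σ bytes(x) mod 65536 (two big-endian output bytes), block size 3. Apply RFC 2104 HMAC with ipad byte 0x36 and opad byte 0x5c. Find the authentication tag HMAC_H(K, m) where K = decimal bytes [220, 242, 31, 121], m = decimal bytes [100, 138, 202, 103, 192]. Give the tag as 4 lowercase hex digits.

Key decimal bytes [220, 242, 31, 121] = dc f2 1f 79 is 4 bytes > B = 3, so hash it first: H(key) = 02 66, then zero-pad to 3 bytes: K' = 02 66 00.
K' ⊕ ipad = 34 50 36.  K' ⊕ opad = 5e 3a 5c.
Inner input = (K'⊕ipad) ∥ m = 34 50 36 ∥ 64 8a ca 67 c0.
Inner hash: sum = 52+80+54+100+138+202+103+192 = 921 → 03 99.
Outer input = (K'⊕opad) ∥ inner = 5e 3a 5c ∥ 03 99.
Outer hash (tag): sum = 94+58+92+3+153 = 400 → 01 90.

0190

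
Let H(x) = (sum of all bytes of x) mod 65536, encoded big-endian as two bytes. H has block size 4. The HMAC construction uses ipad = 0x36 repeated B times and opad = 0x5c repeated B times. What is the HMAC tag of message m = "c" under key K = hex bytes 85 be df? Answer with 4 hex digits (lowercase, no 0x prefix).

0359

Key hex bytes 85 be df is 3 bytes ≤ B = 4; zero-pad to 4 bytes: K' = 85 be df 00.
K' ⊕ ipad = b3 88 e9 36.  K' ⊕ opad = d9 e2 83 5c.
Inner input = (K'⊕ipad) ∥ m = b3 88 e9 36 ∥ 63.
Inner hash: sum = 179+136+233+54+99 = 701 → 02 bd.
Outer input = (K'⊕opad) ∥ inner = d9 e2 83 5c ∥ 02 bd.
Outer hash (tag): sum = 217+226+131+92+2+189 = 857 → 03 59.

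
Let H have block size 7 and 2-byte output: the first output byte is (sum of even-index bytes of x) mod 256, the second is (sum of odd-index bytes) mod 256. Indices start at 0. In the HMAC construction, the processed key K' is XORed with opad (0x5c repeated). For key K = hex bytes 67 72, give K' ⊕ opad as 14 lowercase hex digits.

Key hex bytes 67 72 is 2 bytes ≤ B = 7; zero-pad to 7 bytes: K' = 67 72 00 00 00 00 00.
XOR each byte with 0x5c: 67⊕5c=3b, 72⊕5c=2e, 00⊕5c=5c, 00⊕5c=5c, 00⊕5c=5c, 00⊕5c=5c, 00⊕5c=5c.

3b2e5c5c5c5c5c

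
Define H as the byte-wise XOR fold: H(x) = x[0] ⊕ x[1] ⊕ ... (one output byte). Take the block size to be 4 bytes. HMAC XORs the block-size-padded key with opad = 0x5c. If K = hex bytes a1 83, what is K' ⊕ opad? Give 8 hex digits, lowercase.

fddf5c5c

Key hex bytes a1 83 is 2 bytes ≤ B = 4; zero-pad to 4 bytes: K' = a1 83 00 00.
XOR each byte with 0x5c: a1⊕5c=fd, 83⊕5c=df, 00⊕5c=5c, 00⊕5c=5c.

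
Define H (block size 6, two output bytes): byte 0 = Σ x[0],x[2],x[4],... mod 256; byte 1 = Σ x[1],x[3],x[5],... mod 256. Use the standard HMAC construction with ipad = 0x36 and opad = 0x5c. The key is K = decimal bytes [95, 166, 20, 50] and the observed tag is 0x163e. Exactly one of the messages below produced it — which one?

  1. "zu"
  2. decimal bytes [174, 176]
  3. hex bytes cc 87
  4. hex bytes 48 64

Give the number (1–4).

Key decimal bytes [95, 166, 20, 50] = 5f a6 14 32 is 4 bytes ≤ B = 6; zero-pad to 6 bytes: K' = 5f a6 14 32 00 00.
K' ⊕ ipad = 69 90 22 04 36 36; K' ⊕ opad = 03 fa 48 6e 5c 5c.
m1: inner = H(69 90 22 04 36 36 7a 75) = 3b 3f; tag = H(03 fa 48 6e 5c 5c 3b 3f) = e203
m2: inner = H(69 90 22 04 36 36 ae b0) = 6f 7a; tag = H(03 fa 48 6e 5c 5c 6f 7a) = 163e ← matches
m3: inner = H(69 90 22 04 36 36 cc 87) = 8d 51; tag = H(03 fa 48 6e 5c 5c 8d 51) = 3415
m4: inner = H(69 90 22 04 36 36 48 64) = 09 2e; tag = H(03 fa 48 6e 5c 5c 09 2e) = b0f2

2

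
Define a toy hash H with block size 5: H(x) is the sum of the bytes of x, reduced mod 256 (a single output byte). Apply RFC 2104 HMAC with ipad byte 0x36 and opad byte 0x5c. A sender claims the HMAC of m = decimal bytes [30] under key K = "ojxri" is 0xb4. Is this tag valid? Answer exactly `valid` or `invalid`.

valid

Key "ojxri" = 6f 6a 78 72 69 is exactly B = 5 bytes: K' = 6f 6a 78 72 69.
K' ⊕ ipad = 59 5c 4e 44 5f; K' ⊕ opad = 33 36 24 2e 35.
Inner hash: sum = 89+92+78+68+95+30 = 452; mod 256 = 196 → c4.
Outer hash (recomputed tag): sum = 51+54+36+46+53+196 = 436; mod 256 = 180 → b4.
Recomputed tag = b4; claimed = b4 → match.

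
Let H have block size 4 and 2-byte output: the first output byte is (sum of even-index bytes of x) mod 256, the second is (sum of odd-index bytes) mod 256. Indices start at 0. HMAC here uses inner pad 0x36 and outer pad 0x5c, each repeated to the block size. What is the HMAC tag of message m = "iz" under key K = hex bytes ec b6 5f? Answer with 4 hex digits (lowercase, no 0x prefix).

Key hex bytes ec b6 5f is 3 bytes ≤ B = 4; zero-pad to 4 bytes: K' = ec b6 5f 00.
K' ⊕ ipad = da 80 69 36.  K' ⊕ opad = b0 ea 03 5c.
Inner input = (K'⊕ipad) ∥ m = da 80 69 36 ∥ 69 7a.
Inner hash: even-index sum = 428 mod 256 = 172; odd-index sum = 304 mod 256 = 48 → ac 30.
Outer input = (K'⊕opad) ∥ inner = b0 ea 03 5c ∥ ac 30.
Outer hash (tag): even-index sum = 351 mod 256 = 95; odd-index sum = 374 mod 256 = 118 → 5f 76.

5f76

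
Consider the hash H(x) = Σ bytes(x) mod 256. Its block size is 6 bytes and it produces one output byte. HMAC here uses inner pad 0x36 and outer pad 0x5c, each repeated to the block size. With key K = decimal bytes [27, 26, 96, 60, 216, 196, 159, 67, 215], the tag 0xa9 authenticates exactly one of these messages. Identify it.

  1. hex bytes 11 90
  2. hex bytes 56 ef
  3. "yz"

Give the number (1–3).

Key decimal bytes [27, 26, 96, 60, 216, 196, 159, 67, 215] = 1b 1a 60 3c d8 c4 9f 43 d7 is 9 bytes > B = 6, so hash it first: H(key) = 26, then zero-pad to 6 bytes: K' = 26 00 00 00 00 00.
K' ⊕ ipad = 10 36 36 36 36 36; K' ⊕ opad = 7a 5c 5c 5c 5c 5c.
m1: inner = H(10 36 36 36 36 36 11 90) = bf; tag = H(7a 5c 5c 5c 5c 5c bf) = 05
m2: inner = H(10 36 36 36 36 36 56 ef) = 63; tag = H(7a 5c 5c 5c 5c 5c 63) = a9 ← matches
m3: inner = H(10 36 36 36 36 36 79 7a) = 11; tag = H(7a 5c 5c 5c 5c 5c 11) = 57

2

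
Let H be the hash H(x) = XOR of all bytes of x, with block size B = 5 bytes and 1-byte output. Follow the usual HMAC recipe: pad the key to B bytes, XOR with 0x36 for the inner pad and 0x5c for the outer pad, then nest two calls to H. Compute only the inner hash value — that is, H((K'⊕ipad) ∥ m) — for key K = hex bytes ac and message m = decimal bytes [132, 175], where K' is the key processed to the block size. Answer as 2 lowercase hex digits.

b1

Key hex bytes ac is 1 byte ≤ B = 5; zero-pad to 5 bytes: K' = ac 00 00 00 00.
K' ⊕ ipad = 9a 36 36 36 36.
Inner input = 9a 36 36 36 36 ∥ 84 af.
Inner hash: XOR 9a⊕36⊕36⊕36⊕36⊕84⊕af = b1.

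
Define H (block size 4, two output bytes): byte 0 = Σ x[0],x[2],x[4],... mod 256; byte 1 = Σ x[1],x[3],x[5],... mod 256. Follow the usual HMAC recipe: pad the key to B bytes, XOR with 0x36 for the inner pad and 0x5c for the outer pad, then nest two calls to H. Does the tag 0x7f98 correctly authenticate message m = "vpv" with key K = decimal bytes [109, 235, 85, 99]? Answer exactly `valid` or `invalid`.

invalid

Key decimal bytes [109, 235, 85, 99] = 6d eb 55 63 is exactly B = 4 bytes: K' = 6d eb 55 63.
K' ⊕ ipad = 5b dd 63 55; K' ⊕ opad = 31 b7 09 3f.
Inner hash: even-index sum = 426 mod 256 = 170; odd-index sum = 418 mod 256 = 162 → aa a2.
Outer hash (recomputed tag): even-index sum = 228 mod 256 = 228; odd-index sum = 408 mod 256 = 152 → e4 98.
Recomputed tag = e498; claimed = 7f98 → mismatch.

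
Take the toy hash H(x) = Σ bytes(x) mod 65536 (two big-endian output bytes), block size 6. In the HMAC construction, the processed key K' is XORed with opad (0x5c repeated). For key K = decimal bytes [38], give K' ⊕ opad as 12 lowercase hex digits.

7a5c5c5c5c5c

Key decimal bytes [38] = 26 is 1 byte ≤ B = 6; zero-pad to 6 bytes: K' = 26 00 00 00 00 00.
XOR each byte with 0x5c: 26⊕5c=7a, 00⊕5c=5c, 00⊕5c=5c, 00⊕5c=5c, 00⊕5c=5c, 00⊕5c=5c.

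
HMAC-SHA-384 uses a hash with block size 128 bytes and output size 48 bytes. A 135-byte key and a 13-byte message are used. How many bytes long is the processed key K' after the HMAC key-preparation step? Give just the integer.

Key is 135 > 128 bytes, so it is hashed to 48 bytes then zero-padded to 128: |K'| = 128.

128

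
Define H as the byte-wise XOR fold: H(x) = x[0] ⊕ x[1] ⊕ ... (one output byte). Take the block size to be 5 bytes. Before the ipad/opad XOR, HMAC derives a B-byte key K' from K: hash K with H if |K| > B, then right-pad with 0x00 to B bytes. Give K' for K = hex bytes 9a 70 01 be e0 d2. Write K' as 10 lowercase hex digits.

|K| = 6 > B = 5, so first hash the key.
H(K): XOR 9a⊕70⊕01⊕be⊕e0⊕d2 = 67.
Zero-pad H(K) = 67 to 5 bytes: K' = 67 00 00 00 00.

6700000000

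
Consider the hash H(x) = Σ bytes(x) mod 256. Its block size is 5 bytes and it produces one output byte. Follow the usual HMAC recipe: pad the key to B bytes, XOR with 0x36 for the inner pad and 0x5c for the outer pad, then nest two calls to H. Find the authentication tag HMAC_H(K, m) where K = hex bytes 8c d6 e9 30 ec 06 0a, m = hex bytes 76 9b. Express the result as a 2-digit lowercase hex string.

c5

Key hex bytes 8c d6 e9 30 ec 06 0a is 7 bytes > B = 5, so hash it first: H(key) = 77, then zero-pad to 5 bytes: K' = 77 00 00 00 00.
K' ⊕ ipad = 41 36 36 36 36.  K' ⊕ opad = 2b 5c 5c 5c 5c.
Inner input = (K'⊕ipad) ∥ m = 41 36 36 36 36 ∥ 76 9b.
Inner hash: sum = 65+54+54+54+54+118+155 = 554; mod 256 = 42 → 2a.
Outer input = (K'⊕opad) ∥ inner = 2b 5c 5c 5c 5c ∥ 2a.
Outer hash (tag): sum = 43+92+92+92+92+42 = 453; mod 256 = 197 → c5.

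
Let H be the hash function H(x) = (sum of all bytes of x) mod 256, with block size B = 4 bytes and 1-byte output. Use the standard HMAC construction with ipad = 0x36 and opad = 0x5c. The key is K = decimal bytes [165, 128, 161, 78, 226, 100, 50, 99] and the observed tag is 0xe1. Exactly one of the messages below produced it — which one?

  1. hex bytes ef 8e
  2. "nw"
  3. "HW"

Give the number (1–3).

3

Key decimal bytes [165, 128, 161, 78, 226, 100, 50, 99] = a5 80 a1 4e e2 64 32 63 is 8 bytes > B = 4, so hash it first: H(key) = ef, then zero-pad to 4 bytes: K' = ef 00 00 00.
K' ⊕ ipad = d9 36 36 36; K' ⊕ opad = b3 5c 5c 5c.
m1: inner = H(d9 36 36 36 ef 8e) = f8; tag = H(b3 5c 5c 5c f8) = bf
m2: inner = H(d9 36 36 36 6e 77) = 60; tag = H(b3 5c 5c 5c 60) = 27
m3: inner = H(d9 36 36 36 48 57) = 1a; tag = H(b3 5c 5c 5c 1a) = e1 ← matches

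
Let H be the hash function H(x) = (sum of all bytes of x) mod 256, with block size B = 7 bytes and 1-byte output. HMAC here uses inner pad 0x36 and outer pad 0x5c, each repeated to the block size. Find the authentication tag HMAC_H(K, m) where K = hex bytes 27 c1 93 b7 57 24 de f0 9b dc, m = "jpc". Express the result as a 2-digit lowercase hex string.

1b

Key hex bytes 27 c1 93 b7 57 24 de f0 9b dc is 10 bytes > B = 7, so hash it first: H(key) = f2, then zero-pad to 7 bytes: K' = f2 00 00 00 00 00 00.
K' ⊕ ipad = c4 36 36 36 36 36 36.  K' ⊕ opad = ae 5c 5c 5c 5c 5c 5c.
Inner input = (K'⊕ipad) ∥ m = c4 36 36 36 36 36 36 ∥ 6a 70 63.
Inner hash: sum = 196+54+54+54+54+54+54+106+112+99 = 837; mod 256 = 69 → 45.
Outer input = (K'⊕opad) ∥ inner = ae 5c 5c 5c 5c 5c 5c ∥ 45.
Outer hash (tag): sum = 174+92+92+92+92+92+92+69 = 795; mod 256 = 27 → 1b.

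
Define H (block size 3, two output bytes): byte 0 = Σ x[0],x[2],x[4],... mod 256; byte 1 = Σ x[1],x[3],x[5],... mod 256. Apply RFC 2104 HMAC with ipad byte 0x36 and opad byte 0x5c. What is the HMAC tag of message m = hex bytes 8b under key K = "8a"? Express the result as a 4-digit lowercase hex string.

a281

Key "8a" = 38 61 is 2 bytes ≤ B = 3; zero-pad to 3 bytes: K' = 38 61 00.
K' ⊕ ipad = 0e 57 36.  K' ⊕ opad = 64 3d 5c.
Inner input = (K'⊕ipad) ∥ m = 0e 57 36 ∥ 8b.
Inner hash: even-index sum = 68 mod 256 = 68; odd-index sum = 226 mod 256 = 226 → 44 e2.
Outer input = (K'⊕opad) ∥ inner = 64 3d 5c ∥ 44 e2.
Outer hash (tag): even-index sum = 418 mod 256 = 162; odd-index sum = 129 mod 256 = 129 → a2 81.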